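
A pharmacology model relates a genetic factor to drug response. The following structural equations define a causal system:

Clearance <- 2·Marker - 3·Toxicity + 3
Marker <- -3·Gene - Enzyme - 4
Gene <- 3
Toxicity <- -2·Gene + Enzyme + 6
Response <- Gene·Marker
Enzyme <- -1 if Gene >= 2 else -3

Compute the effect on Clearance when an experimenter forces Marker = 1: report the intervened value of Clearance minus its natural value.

26

The intervention breaks the incoming arrows to Marker: Marker <- -3·Gene - Enzyme - 4 no longer applies, and Marker = 1.
Enzyme = -1 if Gene >= 2 else -3  [with Gene=3]  = -1
Toxicity = -2·Gene + Enzyme + 6  [with Gene=3, Enzyme=-1]  = -1
Clearance = 2·Marker - 3·Toxicity + 3  [with Marker=1, Toxicity=-1]  = 8
Without intervention: Enzyme = -1 if Gene >= 2 else -3  [with Gene=3]  = -1; Marker = -3·Gene - Enzyme - 4  [with Gene=3, Enzyme=-1]  = -12; Toxicity = -2·Gene + Enzyme + 6  [with Gene=3, Enzyme=-1]  = -1; Clearance = 2·Marker - 3·Toxicity + 3  [with Marker=-12, Toxicity=-1]  = -18.
Change = 8 − (-18) = 26.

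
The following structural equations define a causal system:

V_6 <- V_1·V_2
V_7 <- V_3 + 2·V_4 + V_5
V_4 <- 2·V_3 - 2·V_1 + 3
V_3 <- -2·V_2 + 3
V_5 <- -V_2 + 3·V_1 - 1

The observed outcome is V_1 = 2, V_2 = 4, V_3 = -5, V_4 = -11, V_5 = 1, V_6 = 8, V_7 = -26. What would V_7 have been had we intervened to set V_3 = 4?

The intervention breaks the incoming arrows to V_3: V_3 <- -2·V_2 + 3 no longer applies, and V_3 = 4.
V_4 = 2·V_3 - 2·V_1 + 3  [with V_3=4, V_1=2]  = 7
V_5 = -V_2 + 3·V_1 - 1  [with V_2=4, V_1=2]  = 1
V_7 = V_3 + 2·V_4 + V_5  [with V_3=4, V_4=7, V_5=1]  = 19

19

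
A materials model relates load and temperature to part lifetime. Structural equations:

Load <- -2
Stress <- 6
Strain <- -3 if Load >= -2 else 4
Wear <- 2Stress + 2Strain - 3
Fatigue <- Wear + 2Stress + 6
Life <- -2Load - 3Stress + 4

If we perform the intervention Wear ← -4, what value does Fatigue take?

Intervening sets Wear = -4 and removes its equation (Wear <- 2Stress + 2Strain - 3).
Fatigue = Wear + 2Stress + 6  [with Wear=-4, Stress=6]  = 14

14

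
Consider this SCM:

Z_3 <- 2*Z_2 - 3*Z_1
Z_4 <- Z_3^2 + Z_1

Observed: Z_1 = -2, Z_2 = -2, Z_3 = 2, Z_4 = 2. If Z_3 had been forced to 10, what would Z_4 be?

The intervention breaks the incoming arrows to Z_3: Z_3 <- 2*Z_2 - 3*Z_1 no longer applies, and Z_3 = 10.
Z_4 = Z_3^2 + Z_1  [with Z_3=10, Z_1=-2]  = 98

98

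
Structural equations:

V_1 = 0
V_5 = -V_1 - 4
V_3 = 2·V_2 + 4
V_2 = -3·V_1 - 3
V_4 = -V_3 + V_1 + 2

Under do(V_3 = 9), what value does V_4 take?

-7

The intervention breaks the incoming arrows to V_3: V_3 = 2·V_2 + 4 no longer applies, and V_3 = 9.
V_4 = -V_3 + V_1 + 2  [with V_3=9, V_1=0]  = -7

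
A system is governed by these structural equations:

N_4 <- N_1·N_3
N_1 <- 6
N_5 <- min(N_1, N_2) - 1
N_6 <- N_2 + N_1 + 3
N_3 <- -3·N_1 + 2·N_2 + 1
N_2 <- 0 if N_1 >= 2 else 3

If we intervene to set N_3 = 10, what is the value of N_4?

The intervention breaks the incoming arrows to N_3: N_3 <- -3·N_1 + 2·N_2 + 1 no longer applies, and N_3 = 10.
N_4 = N_1·N_3  [with N_1=6, N_3=10]  = 60

60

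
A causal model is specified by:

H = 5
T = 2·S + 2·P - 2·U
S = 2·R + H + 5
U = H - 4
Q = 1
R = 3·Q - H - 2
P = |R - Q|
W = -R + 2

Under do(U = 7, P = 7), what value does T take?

4

Setting U = 7, P = 7 by intervention discards those variables' equations.
R = 3·Q - H - 2  [with Q=1, H=5]  = -4
S = 2·R + H + 5  [with R=-4, H=5]  = 2
T = 2·S + 2·P - 2·U  [with S=2, P=7, U=7]  = 4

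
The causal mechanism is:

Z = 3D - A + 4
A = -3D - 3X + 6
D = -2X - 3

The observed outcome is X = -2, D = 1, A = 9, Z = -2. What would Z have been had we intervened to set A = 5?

The intervention breaks the incoming arrows to A: A = -3D - 3X + 6 no longer applies, and A = 5.
D = -2X - 3  [with X=-2]  = 1
Z = 3D - A + 4  [with D=1, A=5]  = 2

2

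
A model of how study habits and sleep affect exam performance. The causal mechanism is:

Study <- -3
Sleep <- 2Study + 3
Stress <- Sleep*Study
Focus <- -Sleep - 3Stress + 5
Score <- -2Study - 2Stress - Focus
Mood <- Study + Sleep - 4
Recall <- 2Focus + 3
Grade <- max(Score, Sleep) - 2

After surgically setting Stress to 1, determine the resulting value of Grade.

-3

The intervention breaks the incoming arrows to Stress: Stress <- Sleep*Study no longer applies, and Stress = 1.
Sleep = 2Study + 3  [with Study=-3]  = -3
Focus = -Sleep - 3Stress + 5  [with Sleep=-3, Stress=1]  = 5
Score = -2Study - 2Stress - Focus  [with Study=-3, Stress=1, Focus=5]  = -1
Grade = max(Score, Sleep) - 2  [with Score=-1, Sleep=-3]  = -3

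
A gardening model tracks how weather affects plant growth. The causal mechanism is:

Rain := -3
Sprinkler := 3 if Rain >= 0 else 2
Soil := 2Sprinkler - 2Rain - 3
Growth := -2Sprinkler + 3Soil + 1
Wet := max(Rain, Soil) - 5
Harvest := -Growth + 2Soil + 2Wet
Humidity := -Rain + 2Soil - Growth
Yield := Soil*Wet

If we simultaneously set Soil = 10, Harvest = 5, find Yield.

50

Under do(Soil = 10, Harvest = 5), each intervened variable's structural equation is replaced by its fixed value.
Wet = max(Rain, Soil) - 5  [with Rain=-3, Soil=10]  = 5
Yield = Soil*Wet  [with Soil=10, Wet=5]  = 50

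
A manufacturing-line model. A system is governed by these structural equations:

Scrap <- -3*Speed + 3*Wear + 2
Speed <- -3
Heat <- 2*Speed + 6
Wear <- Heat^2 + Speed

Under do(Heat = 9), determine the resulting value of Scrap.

Under do(Heat=9), the mechanism Heat <- 2*Speed + 6 is discarded; Heat is fixed at 9.
Wear = Heat^2 + Speed  [with Heat=9, Speed=-3]  = 78
Scrap = -3*Speed + 3*Wear + 2  [with Speed=-3, Wear=78]  = 245

245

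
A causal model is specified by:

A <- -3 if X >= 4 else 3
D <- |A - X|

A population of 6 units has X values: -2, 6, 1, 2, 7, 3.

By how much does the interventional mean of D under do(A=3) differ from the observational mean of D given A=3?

Under do(A=3), A's equation is replaced by A=3 for every unit. Per-unit D: 5, 3, 2, 1, 4, 0. Mean = 2.5.
Observing A=3 restricts to units where A's equation naturally yields 3: X ∈ {-2, 1, 2, 3}. In that subpopulation D = 5, 2, 1, 0, mean 2.
Difference = 2.5 − 2 = 0.5.

0.5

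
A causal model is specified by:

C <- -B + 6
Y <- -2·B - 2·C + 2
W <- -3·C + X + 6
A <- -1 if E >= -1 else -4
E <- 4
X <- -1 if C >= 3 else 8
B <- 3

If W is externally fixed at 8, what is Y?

do(W=8) replaces the equation W <- -3·C + X + 6 with the constant W = 8.
Since Y is not a descendant of the intervened variable, it is unaffected.
C = -B + 6  [with B=3]  = 3
Y = -2·B - 2·C + 2  [with B=3, C=3]  = -10

-10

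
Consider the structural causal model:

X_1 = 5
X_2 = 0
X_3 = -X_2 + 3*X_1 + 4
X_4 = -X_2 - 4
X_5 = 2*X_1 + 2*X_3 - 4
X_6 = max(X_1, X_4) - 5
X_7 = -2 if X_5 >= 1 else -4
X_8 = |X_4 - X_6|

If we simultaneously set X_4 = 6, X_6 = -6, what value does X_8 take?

12

Under do(X_4 = 6, X_6 = -6), each intervened variable's structural equation is replaced by its fixed value.
X_8 = |X_4 - X_6|  [with X_4=6, X_6=-6]  = 12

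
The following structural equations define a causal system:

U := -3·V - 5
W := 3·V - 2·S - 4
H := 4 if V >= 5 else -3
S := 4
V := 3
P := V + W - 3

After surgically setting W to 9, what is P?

The intervention breaks the incoming arrows to W: W := 3·V - 2·S - 4 no longer applies, and W = 9.
P = V + W - 3  [with V=3, W=9]  = 9

9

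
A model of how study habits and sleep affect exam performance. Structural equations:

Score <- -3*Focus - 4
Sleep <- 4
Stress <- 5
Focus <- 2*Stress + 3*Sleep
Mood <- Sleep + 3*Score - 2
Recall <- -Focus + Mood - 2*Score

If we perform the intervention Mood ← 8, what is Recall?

The intervention breaks the incoming arrows to Mood: Mood <- Sleep + 3*Score - 2 no longer applies, and Mood = 8.
Focus = 2*Stress + 3*Sleep  [with Stress=5, Sleep=4]  = 22
Score = -3*Focus - 4  [with Focus=22]  = -70
Recall = -Focus + Mood - 2*Score  [with Focus=22, Mood=8, Score=-70]  = 126

126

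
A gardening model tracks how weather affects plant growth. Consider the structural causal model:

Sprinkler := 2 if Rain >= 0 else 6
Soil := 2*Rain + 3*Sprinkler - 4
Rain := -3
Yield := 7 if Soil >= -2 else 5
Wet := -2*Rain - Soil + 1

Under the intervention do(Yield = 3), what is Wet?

The intervention breaks the incoming arrows to Yield: Yield := 7 if Soil >= -2 else 5 no longer applies, and Yield = 3.
Since Wet is not a descendant of the intervened variable, it is unaffected.
Sprinkler = 2 if Rain >= 0 else 6  [with Rain=-3]  = 6
Soil = 2*Rain + 3*Sprinkler - 4  [with Rain=-3, Sprinkler=6]  = 8
Wet = -2*Rain - Soil + 1  [with Rain=-3, Soil=8]  = -1

-1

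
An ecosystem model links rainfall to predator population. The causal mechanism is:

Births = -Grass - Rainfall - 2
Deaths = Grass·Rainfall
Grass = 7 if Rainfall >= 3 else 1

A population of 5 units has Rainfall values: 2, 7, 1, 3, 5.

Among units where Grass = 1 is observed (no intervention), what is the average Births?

E[Births|Grass=1] averages over only the 2 units with Grass=1 (Rainfall = 2, 1): Births = -5, -4, mean -4.5.

-4.5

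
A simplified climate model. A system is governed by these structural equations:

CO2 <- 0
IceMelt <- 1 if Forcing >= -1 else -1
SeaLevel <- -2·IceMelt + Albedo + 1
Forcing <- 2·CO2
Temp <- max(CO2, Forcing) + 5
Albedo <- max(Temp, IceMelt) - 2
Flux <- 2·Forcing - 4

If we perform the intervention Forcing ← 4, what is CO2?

0

Under do(Forcing=4), the mechanism Forcing <- 2·CO2 is discarded; Forcing is fixed at 4.
CO2 is not downstream of the intervention, so its value is determined by the original equations.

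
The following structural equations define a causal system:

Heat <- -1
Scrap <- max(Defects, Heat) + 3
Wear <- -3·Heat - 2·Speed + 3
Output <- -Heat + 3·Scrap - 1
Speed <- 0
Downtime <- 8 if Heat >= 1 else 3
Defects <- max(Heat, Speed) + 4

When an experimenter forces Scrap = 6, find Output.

18

The intervention breaks the incoming arrows to Scrap: Scrap <- max(Defects, Heat) + 3 no longer applies, and Scrap = 6.
Output = -Heat + 3·Scrap - 1  [with Heat=-1, Scrap=6]  = 18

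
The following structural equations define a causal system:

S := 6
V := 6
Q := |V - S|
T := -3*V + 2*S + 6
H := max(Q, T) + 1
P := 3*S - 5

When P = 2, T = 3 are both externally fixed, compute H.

4

Setting P = 2, T = 3 by intervention discards those variables' equations.
Q = |V - S|  [with V=6, S=6]  = 0
H = max(Q, T) + 1  [with Q=0, T=3]  = 4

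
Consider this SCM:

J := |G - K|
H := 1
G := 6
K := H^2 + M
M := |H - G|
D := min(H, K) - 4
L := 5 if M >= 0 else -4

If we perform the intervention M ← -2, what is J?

7

The intervention breaks the incoming arrows to M: M := |H - G| no longer applies, and M = -2.
K = H^2 + M  [with H=1, M=-2]  = -1
J = |G - K|  [with G=6, K=-1]  = 7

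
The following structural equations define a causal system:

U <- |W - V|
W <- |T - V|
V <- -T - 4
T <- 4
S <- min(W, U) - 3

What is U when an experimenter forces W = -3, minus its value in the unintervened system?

The intervention breaks the incoming arrows to W: W <- |T - V| no longer applies, and W = -3.
V = -T - 4  [with T=4]  = -8
U = |W - V|  [with W=-3, V=-8]  = 5
Without intervention: V = -T - 4  [with T=4]  = -8; W = |T - V|  [with T=4, V=-8]  = 12; U = |W - V|  [with W=12, V=-8]  = 20.
Change = 5 − 20 = -15.

-15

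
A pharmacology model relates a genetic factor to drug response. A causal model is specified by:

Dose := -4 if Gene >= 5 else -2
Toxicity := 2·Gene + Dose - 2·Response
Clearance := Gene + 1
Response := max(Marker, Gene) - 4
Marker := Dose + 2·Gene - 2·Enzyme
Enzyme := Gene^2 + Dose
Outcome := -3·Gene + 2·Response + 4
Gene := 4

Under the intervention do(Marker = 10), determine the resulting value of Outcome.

do(Marker=10) replaces the equation Marker := Dose + 2·Gene - 2·Enzyme with the constant Marker = 10.
Response = max(Marker, Gene) - 4  [with Marker=10, Gene=4]  = 6
Outcome = -3·Gene + 2·Response + 4  [with Gene=4, Response=6]  = 4

4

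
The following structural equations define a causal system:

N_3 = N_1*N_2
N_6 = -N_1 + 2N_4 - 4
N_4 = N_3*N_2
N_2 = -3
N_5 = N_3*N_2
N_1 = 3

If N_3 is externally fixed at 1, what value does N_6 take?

-13

The intervention breaks the incoming arrows to N_3: N_3 = N_1*N_2 no longer applies, and N_3 = 1.
N_4 = N_3*N_2  [with N_3=1, N_2=-3]  = -3
N_6 = -N_1 + 2N_4 - 4  [with N_1=3, N_4=-3]  = -13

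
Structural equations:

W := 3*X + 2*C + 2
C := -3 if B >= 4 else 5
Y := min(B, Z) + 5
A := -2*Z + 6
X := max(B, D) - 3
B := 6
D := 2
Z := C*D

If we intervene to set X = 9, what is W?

23

do(X=9) replaces the equation X := max(B, D) - 3 with the constant X = 9.
C = -3 if B >= 4 else 5  [with B=6]  = -3
W = 3*X + 2*C + 2  [with X=9, C=-3]  = 23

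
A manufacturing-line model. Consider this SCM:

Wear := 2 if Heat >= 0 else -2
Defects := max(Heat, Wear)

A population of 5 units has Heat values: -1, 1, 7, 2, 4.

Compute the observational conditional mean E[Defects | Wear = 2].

3.75

Conditioning on Wear=2 selects the 4 unit(s) with Heat ∈ {1, 7, 2, 4}. Their Defects values: 2, 7, 2, 4. Mean = 3.75.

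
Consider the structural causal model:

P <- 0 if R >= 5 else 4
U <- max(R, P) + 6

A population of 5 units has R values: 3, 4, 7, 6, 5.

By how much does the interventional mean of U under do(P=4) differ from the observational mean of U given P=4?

1.2

The intervention sets P=4 in all 5 units regardless of R. Recomputing U per unit gives 10, 10, 13, 12, 11; average 11.2.
Conditioning on P=4 selects the 2 unit(s) with R ∈ {3, 4}. Their U values: 10, 10. Mean = 10.
Difference = 11.2 − 10 = 1.2.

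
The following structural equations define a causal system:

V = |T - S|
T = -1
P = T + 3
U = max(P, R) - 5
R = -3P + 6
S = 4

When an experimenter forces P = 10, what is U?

5

do(P=10) replaces the equation P = T + 3 with the constant P = 10.
R = -3P + 6  [with P=10]  = -24
U = max(P, R) - 5  [with P=10, R=-24]  = 5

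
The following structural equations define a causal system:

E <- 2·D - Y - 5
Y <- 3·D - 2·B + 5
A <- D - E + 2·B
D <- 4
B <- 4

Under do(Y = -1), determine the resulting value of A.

do(Y=-1) replaces the equation Y <- 3·D - 2·B + 5 with the constant Y = -1.
E = 2·D - Y - 5  [with D=4, Y=-1]  = 4
A = D - E + 2·B  [with D=4, E=4, B=4]  = 8

8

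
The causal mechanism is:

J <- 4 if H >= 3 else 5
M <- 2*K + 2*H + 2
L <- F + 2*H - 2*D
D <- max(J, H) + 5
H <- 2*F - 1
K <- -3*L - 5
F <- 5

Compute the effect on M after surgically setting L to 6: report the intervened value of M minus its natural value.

Under do(L=6), the mechanism L <- F + 2*H - 2*D is discarded; L is fixed at 6.
H = 2*F - 1  [with F=5]  = 9
K = -3*L - 5  [with L=6]  = -23
M = 2*K + 2*H + 2  [with K=-23, H=9]  = -26
Without intervention: H = 2*F - 1  [with F=5]  = 9; J = 4 if H >= 3 else 5  [with H=9]  = 4; D = max(J, H) + 5  [with J=4, H=9]  = 14; L = F + 2*H - 2*D  [with F=5, H=9, D=14]  = -5; K = -3*L - 5  [with L=-5]  = 10; M = 2*K + 2*H + 2  [with K=10, H=9]  = 40.
Change = -26 − 40 = -66.

-66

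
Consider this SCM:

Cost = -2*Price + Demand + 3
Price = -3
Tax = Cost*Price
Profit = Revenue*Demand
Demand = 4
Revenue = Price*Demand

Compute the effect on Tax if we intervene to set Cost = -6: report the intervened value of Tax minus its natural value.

do(Cost=-6) replaces the equation Cost = -2*Price + Demand + 3 with the constant Cost = -6.
Tax = Cost*Price  [with Cost=-6, Price=-3]  = 18
Without intervention: Cost = -2*Price + Demand + 3  [with Price=-3, Demand=4]  = 13; Tax = Cost*Price  [with Cost=13, Price=-3]  = -39.
Change = 18 − (-39) = 57.

57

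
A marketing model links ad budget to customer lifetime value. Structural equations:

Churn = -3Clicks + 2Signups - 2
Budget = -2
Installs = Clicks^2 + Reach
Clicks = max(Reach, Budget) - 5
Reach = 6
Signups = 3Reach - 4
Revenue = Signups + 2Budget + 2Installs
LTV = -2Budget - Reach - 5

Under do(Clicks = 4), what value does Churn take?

The intervention breaks the incoming arrows to Clicks: Clicks = max(Reach, Budget) - 5 no longer applies, and Clicks = 4.
Signups = 3Reach - 4  [with Reach=6]  = 14
Churn = -3Clicks + 2Signups - 2  [with Clicks=4, Signups=14]  = 14

14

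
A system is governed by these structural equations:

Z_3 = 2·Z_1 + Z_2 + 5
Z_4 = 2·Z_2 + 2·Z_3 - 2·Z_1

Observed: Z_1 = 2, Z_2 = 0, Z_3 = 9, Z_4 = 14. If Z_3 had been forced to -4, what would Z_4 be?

The intervention breaks the incoming arrows to Z_3: Z_3 = 2·Z_1 + Z_2 + 5 no longer applies, and Z_3 = -4.
Z_4 = 2·Z_2 + 2·Z_3 - 2·Z_1  [with Z_2=0, Z_3=-4, Z_1=2]  = -12

-12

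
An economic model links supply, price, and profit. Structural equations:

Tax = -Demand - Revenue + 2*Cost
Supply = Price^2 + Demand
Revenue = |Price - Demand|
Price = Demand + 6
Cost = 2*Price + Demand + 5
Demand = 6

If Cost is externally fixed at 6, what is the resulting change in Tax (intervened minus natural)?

-58

Under do(Cost=6), the mechanism Cost = 2*Price + Demand + 5 is discarded; Cost is fixed at 6.
Price = Demand + 6  [with Demand=6]  = 12
Revenue = |Price - Demand|  [with Price=12, Demand=6]  = 6
Tax = -Demand - Revenue + 2*Cost  [with Demand=6, Revenue=6, Cost=6]  = 0
Without intervention: Price = Demand + 6  [with Demand=6]  = 12; Cost = 2*Price + Demand + 5  [with Price=12, Demand=6]  = 35; Revenue = |Price - Demand|  [with Price=12, Demand=6]  = 6; Tax = -Demand - Revenue + 2*Cost  [with Demand=6, Revenue=6, Cost=35]  = 58.
Change = 0 − 58 = -58.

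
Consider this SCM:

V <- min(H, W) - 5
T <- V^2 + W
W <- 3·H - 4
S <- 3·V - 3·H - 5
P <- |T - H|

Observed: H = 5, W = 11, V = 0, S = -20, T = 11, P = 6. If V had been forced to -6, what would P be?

42

The intervention breaks the incoming arrows to V: V <- min(H, W) - 5 no longer applies, and V = -6.
W = 3·H - 4  [with H=5]  = 11
T = V^2 + W  [with V=-6, W=11]  = 47
P = |T - H|  [with T=47, H=5]  = 42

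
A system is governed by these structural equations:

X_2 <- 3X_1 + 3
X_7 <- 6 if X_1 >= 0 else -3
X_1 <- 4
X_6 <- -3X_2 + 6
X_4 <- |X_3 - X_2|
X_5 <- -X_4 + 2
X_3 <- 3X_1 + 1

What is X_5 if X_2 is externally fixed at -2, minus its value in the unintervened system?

-13

do(X_2=-2) replaces the equation X_2 <- 3X_1 + 3 with the constant X_2 = -2.
X_3 = 3X_1 + 1  [with X_1=4]  = 13
X_4 = |X_3 - X_2|  [with X_3=13, X_2=-2]  = 15
X_5 = -X_4 + 2  [with X_4=15]  = -13
Without intervention: X_2 = 3X_1 + 3  [with X_1=4]  = 15; X_3 = 3X_1 + 1  [with X_1=4]  = 13; X_4 = |X_3 - X_2|  [with X_3=13, X_2=15]  = 2; X_5 = -X_4 + 2  [with X_4=2]  = 0.
Change = -13 − 0 = -13.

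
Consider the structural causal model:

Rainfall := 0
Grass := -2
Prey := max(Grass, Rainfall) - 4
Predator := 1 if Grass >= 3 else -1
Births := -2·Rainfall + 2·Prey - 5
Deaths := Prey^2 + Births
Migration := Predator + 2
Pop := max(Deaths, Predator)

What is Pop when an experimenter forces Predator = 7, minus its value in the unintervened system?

4

do(Predator=7) replaces the equation Predator := 1 if Grass >= 3 else -1 with the constant Predator = 7.
Prey = max(Grass, Rainfall) - 4  [with Grass=-2, Rainfall=0]  = -4
Births = -2·Rainfall + 2·Prey - 5  [with Rainfall=0, Prey=-4]  = -13
Deaths = Prey^2 + Births  [with Prey=-4, Births=-13]  = 3
Pop = max(Deaths, Predator)  [with Deaths=3, Predator=7]  = 7
Without intervention: Prey = max(Grass, Rainfall) - 4  [with Grass=-2, Rainfall=0]  = -4; Predator = 1 if Grass >= 3 else -1  [with Grass=-2]  = -1; Births = -2·Rainfall + 2·Prey - 5  [with Rainfall=0, Prey=-4]  = -13; Deaths = Prey^2 + Births  [with Prey=-4, Births=-13]  = 3; Pop = max(Deaths, Predator)  [with Deaths=3, Predator=-1]  = 3.
Change = 7 − 3 = 4.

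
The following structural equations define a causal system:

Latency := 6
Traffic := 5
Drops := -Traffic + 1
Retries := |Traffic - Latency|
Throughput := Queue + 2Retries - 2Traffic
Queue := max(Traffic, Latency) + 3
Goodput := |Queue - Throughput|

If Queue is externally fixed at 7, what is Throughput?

The intervention breaks the incoming arrows to Queue: Queue := max(Traffic, Latency) + 3 no longer applies, and Queue = 7.
Retries = |Traffic - Latency|  [with Traffic=5, Latency=6]  = 1
Throughput = Queue + 2Retries - 2Traffic  [with Queue=7, Retries=1, Traffic=5]  = -1

-1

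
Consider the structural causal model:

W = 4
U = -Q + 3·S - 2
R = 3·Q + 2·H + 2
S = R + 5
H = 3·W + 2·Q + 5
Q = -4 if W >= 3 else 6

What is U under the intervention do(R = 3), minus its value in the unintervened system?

-15

Under do(R=3), the mechanism R = 3·Q + 2·H + 2 is discarded; R is fixed at 3.
Q = -4 if W >= 3 else 6  [with W=4]  = -4
S = R + 5  [with R=3]  = 8
U = -Q + 3·S - 2  [with Q=-4, S=8]  = 26
Without intervention: Q = -4 if W >= 3 else 6  [with W=4]  = -4; H = 3·W + 2·Q + 5  [with W=4, Q=-4]  = 9; R = 3·Q + 2·H + 2  [with Q=-4, H=9]  = 8; S = R + 5  [with R=8]  = 13; U = -Q + 3·S - 2  [with Q=-4, S=13]  = 41.
Change = 26 − 41 = -15.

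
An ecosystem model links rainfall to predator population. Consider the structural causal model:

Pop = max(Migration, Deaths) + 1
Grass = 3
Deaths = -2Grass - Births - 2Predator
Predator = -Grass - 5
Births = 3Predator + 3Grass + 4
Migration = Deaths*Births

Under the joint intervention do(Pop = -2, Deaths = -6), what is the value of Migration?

66

Setting Pop = -2, Deaths = -6 by intervention discards those variables' equations.
Predator = -Grass - 5  [with Grass=3]  = -8
Births = 3Predator + 3Grass + 4  [with Predator=-8, Grass=3]  = -11
Migration = Deaths*Births  [with Deaths=-6, Births=-11]  = 66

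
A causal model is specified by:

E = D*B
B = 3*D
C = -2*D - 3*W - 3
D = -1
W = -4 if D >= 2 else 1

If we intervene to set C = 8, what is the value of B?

Under do(C=8), the mechanism C = -2*D - 3*W - 3 is discarded; C is fixed at 8.
No directed path runs from C to B, so B keeps its natural value.
B = 3*D  [with D=-1]  = -3

-3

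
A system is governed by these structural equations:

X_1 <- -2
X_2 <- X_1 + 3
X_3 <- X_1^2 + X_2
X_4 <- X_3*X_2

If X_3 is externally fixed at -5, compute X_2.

1

Under do(X_3=-5), the mechanism X_3 <- X_1^2 + X_2 is discarded; X_3 is fixed at -5.
Since X_2 is not a descendant of the intervened variable, it is unaffected.
X_2 = X_1 + 3  [with X_1=-2]  = 1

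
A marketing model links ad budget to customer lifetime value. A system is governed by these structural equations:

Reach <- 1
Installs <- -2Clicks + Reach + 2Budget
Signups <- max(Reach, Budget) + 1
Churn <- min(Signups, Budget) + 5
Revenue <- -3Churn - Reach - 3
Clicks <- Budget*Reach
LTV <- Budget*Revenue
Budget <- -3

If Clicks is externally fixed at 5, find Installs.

-15

The intervention breaks the incoming arrows to Clicks: Clicks <- Budget*Reach no longer applies, and Clicks = 5.
Installs = -2Clicks + Reach + 2Budget  [with Clicks=5, Reach=1, Budget=-3]  = -15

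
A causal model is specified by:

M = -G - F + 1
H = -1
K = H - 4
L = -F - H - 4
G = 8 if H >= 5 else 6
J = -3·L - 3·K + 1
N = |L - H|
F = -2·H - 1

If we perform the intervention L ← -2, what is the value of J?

22

The intervention breaks the incoming arrows to L: L = -F - H - 4 no longer applies, and L = -2.
K = H - 4  [with H=-1]  = -5
J = -3·L - 3·K + 1  [with L=-2, K=-5]  = 22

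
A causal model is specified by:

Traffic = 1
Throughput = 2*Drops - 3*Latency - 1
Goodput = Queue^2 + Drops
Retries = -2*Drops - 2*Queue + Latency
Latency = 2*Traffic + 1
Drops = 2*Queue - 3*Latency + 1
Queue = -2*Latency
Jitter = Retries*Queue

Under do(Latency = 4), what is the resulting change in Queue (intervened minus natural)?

-2

The intervention breaks the incoming arrows to Latency: Latency = 2*Traffic + 1 no longer applies, and Latency = 4.
Queue = -2*Latency  [with Latency=4]  = -8
Without intervention: Latency = 2*Traffic + 1  [with Traffic=1]  = 3; Queue = -2*Latency  [with Latency=3]  = -6.
Change = -8 − (-6) = -2.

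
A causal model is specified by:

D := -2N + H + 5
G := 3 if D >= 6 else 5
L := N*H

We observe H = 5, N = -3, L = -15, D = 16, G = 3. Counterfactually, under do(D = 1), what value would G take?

5

Intervening sets D = 1 and removes its equation (D := -2N + H + 5).
G = 3 if D >= 6 else 5  [with D=1]  = 5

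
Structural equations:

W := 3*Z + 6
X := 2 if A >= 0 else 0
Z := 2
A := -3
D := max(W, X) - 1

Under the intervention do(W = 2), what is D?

1

do(W=2) replaces the equation W := 3*Z + 6 with the constant W = 2.
X = 2 if A >= 0 else 0  [with A=-3]  = 0
D = max(W, X) - 1  [with W=2, X=0]  = 1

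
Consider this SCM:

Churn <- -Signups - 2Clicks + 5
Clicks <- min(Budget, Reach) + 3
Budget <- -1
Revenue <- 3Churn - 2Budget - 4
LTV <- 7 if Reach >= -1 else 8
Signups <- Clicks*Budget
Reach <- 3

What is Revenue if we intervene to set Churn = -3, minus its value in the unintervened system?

-18

The intervention breaks the incoming arrows to Churn: Churn <- -Signups - 2Clicks + 5 no longer applies, and Churn = -3.
Revenue = 3Churn - 2Budget - 4  [with Churn=-3, Budget=-1]  = -11
Without intervention: Clicks = min(Budget, Reach) + 3  [with Budget=-1, Reach=3]  = 2; Signups = Clicks*Budget  [with Clicks=2, Budget=-1]  = -2; Churn = -Signups - 2Clicks + 5  [with Signups=-2, Clicks=2]  = 3; Revenue = 3Churn - 2Budget - 4  [with Churn=3, Budget=-1]  = 7.
Change = -11 − 7 = -18.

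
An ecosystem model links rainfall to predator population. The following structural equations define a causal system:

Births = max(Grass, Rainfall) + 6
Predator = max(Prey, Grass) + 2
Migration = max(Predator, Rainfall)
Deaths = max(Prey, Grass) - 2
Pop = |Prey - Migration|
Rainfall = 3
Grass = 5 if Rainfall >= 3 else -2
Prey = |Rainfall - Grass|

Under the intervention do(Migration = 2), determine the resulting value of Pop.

do(Migration=2) replaces the equation Migration = max(Predator, Rainfall) with the constant Migration = 2.
Grass = 5 if Rainfall >= 3 else -2  [with Rainfall=3]  = 5
Prey = |Rainfall - Grass|  [with Rainfall=3, Grass=5]  = 2
Pop = |Prey - Migration|  [with Prey=2, Migration=2]  = 0

0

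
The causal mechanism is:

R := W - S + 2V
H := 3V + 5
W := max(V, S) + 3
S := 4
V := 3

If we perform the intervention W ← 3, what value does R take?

5

The intervention breaks the incoming arrows to W: W := max(V, S) + 3 no longer applies, and W = 3.
R = W - S + 2V  [with W=3, S=4, V=3]  = 5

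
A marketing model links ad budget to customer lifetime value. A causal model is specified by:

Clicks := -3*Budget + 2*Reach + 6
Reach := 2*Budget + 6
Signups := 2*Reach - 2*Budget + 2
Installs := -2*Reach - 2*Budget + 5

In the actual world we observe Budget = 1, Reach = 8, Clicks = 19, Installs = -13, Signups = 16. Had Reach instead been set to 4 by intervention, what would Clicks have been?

The intervention breaks the incoming arrows to Reach: Reach := 2*Budget + 6 no longer applies, and Reach = 4.
Clicks = -3*Budget + 2*Reach + 6  [with Budget=1, Reach=4]  = 11

11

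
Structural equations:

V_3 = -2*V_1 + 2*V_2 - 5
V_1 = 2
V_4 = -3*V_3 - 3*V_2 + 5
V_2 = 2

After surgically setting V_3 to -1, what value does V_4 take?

The intervention breaks the incoming arrows to V_3: V_3 = -2*V_1 + 2*V_2 - 5 no longer applies, and V_3 = -1.
V_4 = -3*V_3 - 3*V_2 + 5  [with V_3=-1, V_2=2]  = 2

2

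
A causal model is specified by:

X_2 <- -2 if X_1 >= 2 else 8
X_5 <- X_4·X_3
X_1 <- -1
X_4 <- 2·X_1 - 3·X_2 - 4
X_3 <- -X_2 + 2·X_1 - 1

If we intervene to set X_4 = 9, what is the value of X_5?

Intervening sets X_4 = 9 and removes its equation (X_4 <- 2·X_1 - 3·X_2 - 4).
X_2 = -2 if X_1 >= 2 else 8  [with X_1=-1]  = 8
X_3 = -X_2 + 2·X_1 - 1  [with X_2=8, X_1=-1]  = -11
X_5 = X_4·X_3  [with X_4=9, X_3=-11]  = -99

-99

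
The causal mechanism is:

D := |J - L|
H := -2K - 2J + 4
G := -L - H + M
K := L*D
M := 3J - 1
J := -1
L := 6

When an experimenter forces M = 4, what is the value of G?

Under do(M=4), the mechanism M := 3J - 1 is discarded; M is fixed at 4.
D = |J - L|  [with J=-1, L=6]  = 7
K = L*D  [with L=6, D=7]  = 42
H = -2K - 2J + 4  [with K=42, J=-1]  = -78
G = -L - H + M  [with L=6, H=-78, M=4]  = 76

76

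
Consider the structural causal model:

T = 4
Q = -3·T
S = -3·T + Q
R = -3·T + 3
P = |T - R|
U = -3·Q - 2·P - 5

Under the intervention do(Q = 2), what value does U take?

-37

Under do(Q=2), the mechanism Q = -3·T is discarded; Q is fixed at 2.
R = -3·T + 3  [with T=4]  = -9
P = |T - R|  [with T=4, R=-9]  = 13
U = -3·Q - 2·P - 5  [with Q=2, P=13]  = -37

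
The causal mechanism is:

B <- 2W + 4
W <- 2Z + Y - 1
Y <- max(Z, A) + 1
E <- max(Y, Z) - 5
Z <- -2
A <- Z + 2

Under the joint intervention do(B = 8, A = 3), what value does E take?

-1

The joint intervention fixes B = 8, A = 3, removing each variable's own equation.
Y = max(Z, A) + 1  [with Z=-2, A=3]  = 4
E = max(Y, Z) - 5  [with Y=4, Z=-2]  = -1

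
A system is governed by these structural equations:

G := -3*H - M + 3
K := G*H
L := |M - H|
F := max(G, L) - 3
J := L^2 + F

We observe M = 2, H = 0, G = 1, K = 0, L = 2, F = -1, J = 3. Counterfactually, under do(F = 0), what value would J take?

Intervening sets F = 0 and removes its equation (F := max(G, L) - 3).
L = |M - H|  [with M=2, H=0]  = 2
J = L^2 + F  [with L=2, F=0]  = 4

4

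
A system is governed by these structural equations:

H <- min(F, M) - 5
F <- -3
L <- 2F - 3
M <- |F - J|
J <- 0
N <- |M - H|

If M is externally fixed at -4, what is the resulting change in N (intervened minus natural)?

-6

do(M=-4) replaces the equation M <- |F - J| with the constant M = -4.
H = min(F, M) - 5  [with F=-3, M=-4]  = -9
N = |M - H|  [with M=-4, H=-9]  = 5
Without intervention: M = |F - J|  [with F=-3, J=0]  = 3; H = min(F, M) - 5  [with F=-3, M=3]  = -8; N = |M - H|  [with M=3, H=-8]  = 11.
Change = 5 − 11 = -6.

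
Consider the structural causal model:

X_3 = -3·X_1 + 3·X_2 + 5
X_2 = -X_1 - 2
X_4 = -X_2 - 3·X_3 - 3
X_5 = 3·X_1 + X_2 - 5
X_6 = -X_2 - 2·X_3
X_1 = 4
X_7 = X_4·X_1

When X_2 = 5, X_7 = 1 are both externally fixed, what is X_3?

8

The joint intervention fixes X_2 = 5, X_7 = 1, removing each variable's own equation.
X_3 = -3·X_1 + 3·X_2 + 5  [with X_1=4, X_2=5]  = 8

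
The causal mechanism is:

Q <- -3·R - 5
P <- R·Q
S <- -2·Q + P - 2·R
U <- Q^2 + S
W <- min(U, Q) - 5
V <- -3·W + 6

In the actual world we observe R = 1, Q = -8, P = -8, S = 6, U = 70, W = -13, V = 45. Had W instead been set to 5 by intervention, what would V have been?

Intervening sets W = 5 and removes its equation (W <- min(U, Q) - 5).
V = -3·W + 6  [with W=5]  = -9

-9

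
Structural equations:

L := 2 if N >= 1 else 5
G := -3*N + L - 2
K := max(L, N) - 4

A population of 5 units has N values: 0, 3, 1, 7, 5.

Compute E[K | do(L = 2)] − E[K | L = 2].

-0.45

The intervention sets L=2 in all 5 units regardless of N. Recomputing K per unit gives -2, -1, -2, 3, 1; average -0.2.
Observing L=2 restricts to units where L's equation naturally yields 2: N ∈ {3, 1, 7, 5}. In that subpopulation K = -1, -2, 3, 1, mean 0.25.
Difference = -0.2 − 0.25 = -0.45.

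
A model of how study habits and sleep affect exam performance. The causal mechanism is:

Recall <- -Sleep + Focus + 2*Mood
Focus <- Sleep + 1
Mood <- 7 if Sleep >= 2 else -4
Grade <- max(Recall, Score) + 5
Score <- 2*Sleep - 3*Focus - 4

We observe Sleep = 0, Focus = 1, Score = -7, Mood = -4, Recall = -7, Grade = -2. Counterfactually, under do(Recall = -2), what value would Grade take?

3

The intervention breaks the incoming arrows to Recall: Recall <- -Sleep + Focus + 2*Mood no longer applies, and Recall = -2.
Focus = Sleep + 1  [with Sleep=0]  = 1
Score = 2*Sleep - 3*Focus - 4  [with Sleep=0, Focus=1]  = -7
Grade = max(Recall, Score) + 5  [with Recall=-2, Score=-7]  = 3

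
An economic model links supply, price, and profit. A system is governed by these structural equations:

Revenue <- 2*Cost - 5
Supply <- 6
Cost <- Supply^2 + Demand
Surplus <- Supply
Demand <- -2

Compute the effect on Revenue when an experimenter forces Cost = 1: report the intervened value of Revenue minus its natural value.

The intervention breaks the incoming arrows to Cost: Cost <- Supply^2 + Demand no longer applies, and Cost = 1.
Revenue = 2*Cost - 5  [with Cost=1]  = -3
Without intervention: Cost = Supply^2 + Demand  [with Supply=6, Demand=-2]  = 34; Revenue = 2*Cost - 5  [with Cost=34]  = 63.
Change = -3 − 63 = -66.

-66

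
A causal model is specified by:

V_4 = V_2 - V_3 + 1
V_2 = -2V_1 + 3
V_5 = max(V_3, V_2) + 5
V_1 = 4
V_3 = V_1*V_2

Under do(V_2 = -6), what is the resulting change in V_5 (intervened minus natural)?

-1

do(V_2=-6) replaces the equation V_2 = -2V_1 + 3 with the constant V_2 = -6.
V_3 = V_1*V_2  [with V_1=4, V_2=-6]  = -24
V_5 = max(V_3, V_2) + 5  [with V_3=-24, V_2=-6]  = -1
Without intervention: V_2 = -2V_1 + 3  [with V_1=4]  = -5; V_3 = V_1*V_2  [with V_1=4, V_2=-5]  = -20; V_5 = max(V_3, V_2) + 5  [with V_3=-20, V_2=-5]  = 0.
Change = -1 − 0 = -1.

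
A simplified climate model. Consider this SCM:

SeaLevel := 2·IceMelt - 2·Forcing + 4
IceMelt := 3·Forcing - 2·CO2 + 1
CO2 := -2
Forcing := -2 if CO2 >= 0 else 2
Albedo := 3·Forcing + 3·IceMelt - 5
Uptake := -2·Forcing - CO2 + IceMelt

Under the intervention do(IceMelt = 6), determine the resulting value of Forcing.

Under do(IceMelt=6), the mechanism IceMelt := 3·Forcing - 2·CO2 + 1 is discarded; IceMelt is fixed at 6.
Since Forcing is not a descendant of the intervened variable, it is unaffected.
Forcing = -2 if CO2 >= 0 else 2  [with CO2=-2]  = 2

2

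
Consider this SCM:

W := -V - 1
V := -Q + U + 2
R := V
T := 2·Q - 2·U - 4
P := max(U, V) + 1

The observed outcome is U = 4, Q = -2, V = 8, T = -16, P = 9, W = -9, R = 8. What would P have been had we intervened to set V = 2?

do(V=2) replaces the equation V := -Q + U + 2 with the constant V = 2.
P = max(U, V) + 1  [with U=4, V=2]  = 5

5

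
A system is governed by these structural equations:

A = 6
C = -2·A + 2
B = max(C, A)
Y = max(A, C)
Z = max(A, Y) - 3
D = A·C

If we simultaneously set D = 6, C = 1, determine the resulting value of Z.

3

The joint intervention fixes D = 6, C = 1, removing each variable's own equation.
Y = max(A, C)  [with A=6, C=1]  = 6
Z = max(A, Y) - 3  [with A=6, Y=6]  = 3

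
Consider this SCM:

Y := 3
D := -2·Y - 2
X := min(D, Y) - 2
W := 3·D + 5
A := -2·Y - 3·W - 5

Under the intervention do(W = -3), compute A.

Intervening sets W = -3 and removes its equation (W := 3·D + 5).
A = -2·Y - 3·W - 5  [with Y=3, W=-3]  = -2

-2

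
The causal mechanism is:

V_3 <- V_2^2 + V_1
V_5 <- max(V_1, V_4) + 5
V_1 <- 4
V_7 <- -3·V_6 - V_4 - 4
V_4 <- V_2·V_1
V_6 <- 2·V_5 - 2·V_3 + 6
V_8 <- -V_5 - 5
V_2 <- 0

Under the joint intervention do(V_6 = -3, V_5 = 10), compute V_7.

Setting V_6 = -3, V_5 = 10 by intervention discards those variables' equations.
V_4 = V_2·V_1  [with V_2=0, V_1=4]  = 0
V_7 = -3·V_6 - V_4 - 4  [with V_6=-3, V_4=0]  = 5

5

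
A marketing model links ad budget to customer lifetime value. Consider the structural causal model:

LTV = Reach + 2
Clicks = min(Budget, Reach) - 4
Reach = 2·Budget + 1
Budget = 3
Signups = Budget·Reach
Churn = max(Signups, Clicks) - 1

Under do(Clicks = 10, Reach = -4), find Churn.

9

Setting Clicks = 10, Reach = -4 by intervention discards those variables' equations.
Signups = Budget·Reach  [with Budget=3, Reach=-4]  = -12
Churn = max(Signups, Clicks) - 1  [with Signups=-12, Clicks=10]  = 9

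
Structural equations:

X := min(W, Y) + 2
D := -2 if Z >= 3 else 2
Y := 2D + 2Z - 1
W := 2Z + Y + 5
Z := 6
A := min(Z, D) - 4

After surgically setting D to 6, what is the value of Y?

Under do(D=6), the mechanism D := -2 if Z >= 3 else 2 is discarded; D is fixed at 6.
Y = 2D + 2Z - 1  [with D=6, Z=6]  = 23

23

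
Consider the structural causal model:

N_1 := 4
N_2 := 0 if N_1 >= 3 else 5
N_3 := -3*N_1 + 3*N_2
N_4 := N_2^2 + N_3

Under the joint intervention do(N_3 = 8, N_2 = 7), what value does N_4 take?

57

The joint intervention fixes N_3 = 8, N_2 = 7, removing each variable's own equation.
N_4 = N_2^2 + N_3  [with N_2=7, N_3=8]  = 57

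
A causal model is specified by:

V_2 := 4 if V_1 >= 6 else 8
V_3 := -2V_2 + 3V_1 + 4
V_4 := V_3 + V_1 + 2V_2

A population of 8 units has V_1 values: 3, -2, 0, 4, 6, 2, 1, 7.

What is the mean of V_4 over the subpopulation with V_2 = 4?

Observing V_2=4 restricts to units where V_2's equation naturally yields 4: V_1 ∈ {6, 7}. In that subpopulation V_4 = 28, 32, mean 30.

30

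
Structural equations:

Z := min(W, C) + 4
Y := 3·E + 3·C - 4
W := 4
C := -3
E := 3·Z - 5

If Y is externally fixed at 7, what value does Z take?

1

do(Y=7) replaces the equation Y := 3·E + 3·C - 4 with the constant Y = 7.
Z is not downstream of the intervention, so its value is determined by the original equations.
Z = min(W, C) + 4  [with W=4, C=-3]  = 1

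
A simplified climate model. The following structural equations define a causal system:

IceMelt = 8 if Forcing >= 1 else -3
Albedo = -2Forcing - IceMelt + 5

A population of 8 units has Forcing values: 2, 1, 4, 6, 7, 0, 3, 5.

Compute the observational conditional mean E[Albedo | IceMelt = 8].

-11

Observing IceMelt=8 restricts to units where IceMelt's equation naturally yields 8: Forcing ∈ {2, 1, 4, 6, 7, 3, 5}. In that subpopulation Albedo = -7, -5, -11, -15, -17, -9, -13, mean -11.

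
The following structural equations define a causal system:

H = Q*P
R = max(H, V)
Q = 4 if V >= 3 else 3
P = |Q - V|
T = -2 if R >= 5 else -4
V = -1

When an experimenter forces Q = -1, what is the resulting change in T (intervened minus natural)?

-2

Under do(Q=-1), the mechanism Q = 4 if V >= 3 else 3 is discarded; Q is fixed at -1.
P = |Q - V|  [with Q=-1, V=-1]  = 0
H = Q*P  [with Q=-1, P=0]  = 0
R = max(H, V)  [with H=0, V=-1]  = 0
T = -2 if R >= 5 else -4  [with R=0]  = -4
Without intervention: Q = 4 if V >= 3 else 3  [with V=-1]  = 3; P = |Q - V|  [with Q=3, V=-1]  = 4; H = Q*P  [with Q=3, P=4]  = 12; R = max(H, V)  [with H=12, V=-1]  = 12; T = -2 if R >= 5 else -4  [with R=12]  = -2.
Change = -4 − (-2) = -2.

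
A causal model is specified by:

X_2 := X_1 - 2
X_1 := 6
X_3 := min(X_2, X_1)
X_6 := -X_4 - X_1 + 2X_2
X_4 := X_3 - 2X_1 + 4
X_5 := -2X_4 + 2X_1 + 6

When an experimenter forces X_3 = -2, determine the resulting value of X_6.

12

The intervention breaks the incoming arrows to X_3: X_3 := min(X_2, X_1) no longer applies, and X_3 = -2.
X_2 = X_1 - 2  [with X_1=6]  = 4
X_4 = X_3 - 2X_1 + 4  [with X_3=-2, X_1=6]  = -10
X_6 = -X_4 - X_1 + 2X_2  [with X_4=-10, X_1=6, X_2=4]  = 12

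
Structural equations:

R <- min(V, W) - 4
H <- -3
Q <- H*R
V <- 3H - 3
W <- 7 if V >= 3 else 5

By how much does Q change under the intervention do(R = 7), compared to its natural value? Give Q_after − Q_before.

Intervening sets R = 7 and removes its equation (R <- min(V, W) - 4).
Q = H*R  [with H=-3, R=7]  = -21
Without intervention: V = 3H - 3  [with H=-3]  = -12; W = 7 if V >= 3 else 5  [with V=-12]  = 5; R = min(V, W) - 4  [with V=-12, W=5]  = -16; Q = H*R  [with H=-3, R=-16]  = 48.
Change = -21 − 48 = -69.

-69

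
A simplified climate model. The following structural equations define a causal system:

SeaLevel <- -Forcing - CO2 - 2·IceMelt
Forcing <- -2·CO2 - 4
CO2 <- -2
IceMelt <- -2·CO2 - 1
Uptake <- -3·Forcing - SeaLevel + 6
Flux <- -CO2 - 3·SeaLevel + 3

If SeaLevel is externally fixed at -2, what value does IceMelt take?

3

Under do(SeaLevel=-2), the mechanism SeaLevel <- -Forcing - CO2 - 2·IceMelt is discarded; SeaLevel is fixed at -2.
Since IceMelt is not a descendant of the intervened variable, it is unaffected.
IceMelt = -2·CO2 - 1  [with CO2=-2]  = 3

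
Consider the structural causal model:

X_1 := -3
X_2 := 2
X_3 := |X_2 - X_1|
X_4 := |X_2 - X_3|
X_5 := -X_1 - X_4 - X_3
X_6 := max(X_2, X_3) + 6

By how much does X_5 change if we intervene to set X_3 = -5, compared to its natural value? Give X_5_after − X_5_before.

6

do(X_3=-5) replaces the equation X_3 := |X_2 - X_1| with the constant X_3 = -5.
X_4 = |X_2 - X_3|  [with X_2=2, X_3=-5]  = 7
X_5 = -X_1 - X_4 - X_3  [with X_1=-3, X_4=7, X_3=-5]  = 1
Without intervention: X_3 = |X_2 - X_1|  [with X_2=2, X_1=-3]  = 5; X_4 = |X_2 - X_3|  [with X_2=2, X_3=5]  = 3; X_5 = -X_1 - X_4 - X_3  [with X_1=-3, X_4=3, X_3=5]  = -5.
Change = 1 − (-5) = 6.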